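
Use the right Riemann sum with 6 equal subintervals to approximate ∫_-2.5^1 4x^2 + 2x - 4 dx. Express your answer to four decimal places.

Δx = (1 − (-2.5))/6 = 7/12.
Right endpoints: -23/12, -4/3, -0.75, -1/6, 5/12, 1.
f(-23/12) = 247/36, f(-4/3) = 4/9, f(-0.75) = -3.25, f(-1/6) = -38/9, f(5/12) = -89/36, f(1) = 2.
Sum = Δx · [f(-23/12) + f(-4/3) + f(-0.75) + ...].
Sum ≈ -0.3727.

-0.3727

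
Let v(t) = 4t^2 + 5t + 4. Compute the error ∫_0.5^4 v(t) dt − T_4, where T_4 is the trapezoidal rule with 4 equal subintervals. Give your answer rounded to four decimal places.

Exact integral: ∫_0.5^4 v(t) dt ≈ 138.541667.
T_4 = 140.328125.
Error ≈ 138.541667 − 140.328125 ≈ -1.7865.

-1.7865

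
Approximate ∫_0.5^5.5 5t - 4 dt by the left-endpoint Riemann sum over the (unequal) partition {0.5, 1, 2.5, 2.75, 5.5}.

29.6875

Subinterval widths: 0.5, 1.5, 0.25, 2.75.
Left endpoints: 0.5, 1, 2.5, 2.75.
f(0.5) = -1.5, f(1) = 1, f(2.5) = 8.5, f(2.75) = 9.75.
Sum = Σ Δt_i · f(t_i).
Sum = 29.6875.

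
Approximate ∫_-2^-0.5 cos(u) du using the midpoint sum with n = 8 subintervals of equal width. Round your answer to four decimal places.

Δu = (-0.5 − (-2))/8 = 0.1875.
Midpoints: -1.90625, -1.71875, -1.53125, -1.34375, -1.15625, -0.96875, -0.78125, -0.59375.
f(-1.90625) ≈ -0.3292, f(-1.71875) ≈ -0.1474, f(-1.53125) ≈ 0.0395, f(-1.34375) ≈ 0.2251, f(-1.15625) ≈ 0.4028, f(-0.96875) ≈ 0.5663, f(-0.78125) ≈ 0.7100, f(-0.59375) ≈ 0.8288.
Sum = Δu · [f(-1.90625) + f(-1.71875) + f(-1.53125) + ...].
Sum ≈ 0.4305.

0.4305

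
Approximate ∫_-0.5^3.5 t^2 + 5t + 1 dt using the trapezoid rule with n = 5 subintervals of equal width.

48.76

Δt = (3.5 − (-0.5))/5 = 0.8.
f(-0.5) = -1.25, f(0.3) = 2.59, f(1.1) = 7.71, f(1.9) = 14.11, f(2.7) = 21.79, f(3.5) = 30.75.
T_5 = (Δt/2)·[f(t_0) + 2f(t_1) + ... + 2f(t_{4}) + f(t_5)].
Sum = 48.76.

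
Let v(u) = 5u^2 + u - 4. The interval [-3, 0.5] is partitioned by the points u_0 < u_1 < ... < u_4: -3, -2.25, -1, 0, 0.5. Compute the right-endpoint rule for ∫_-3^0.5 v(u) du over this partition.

9.171875

Subinterval widths: 0.75, 1.25, 1, 0.5.
Right endpoints: -2.25, -1, 0, 0.5.
v(-2.25) = 19.0625, v(-1) = 0, v(0) = -4, v(0.5) = -2.25.
Sum = Σ Δu_i · v(u_i).
Sum = 9.171875.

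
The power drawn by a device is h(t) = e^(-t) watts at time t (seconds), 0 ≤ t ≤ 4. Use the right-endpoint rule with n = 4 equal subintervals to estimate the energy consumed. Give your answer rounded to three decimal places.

0.571

Δt = (4 − 0)/4 = 1.
Right endpoints: 1, 2, 3, 4.
h(1) ≈ 0.368, h(2) ≈ 0.135, h(3) ≈ 0.050, h(4) ≈ 0.018.
Sum = Δt · [h(1) + h(2) + h(3) + h(4)].
Sum ≈ 0.571.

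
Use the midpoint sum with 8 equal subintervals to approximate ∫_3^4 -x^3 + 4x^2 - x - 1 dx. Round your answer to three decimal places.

Δx = (4 − 3)/8 = 0.125.
Midpoints: 3.0625, 3.1875, 3.3125, 3.4375, 3.5625, 3.6875, 3.8125, 3.9375.
f(3.0625) = 19375/4096, f(3.1875) = 16661/4096, f(3.3125) = 13235/4096, f(3.4375) = 9049/4096, f(3.5625) = 4055/4096, f(3.6875) = -1795/4096, f(3.8125) = -8549/4096, f(3.9375) = -16255/4096.
Sum = Δx · [f(3.0625) + f(3.1875) + f(3.3125) + ...].
Sum ≈ 1.092.

1.092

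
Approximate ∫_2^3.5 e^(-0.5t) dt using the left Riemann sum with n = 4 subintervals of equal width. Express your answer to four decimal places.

0.4257

Δt = (3.5 − 2)/4 = 0.375.
Left endpoints: 2, 2.375, 2.75, 3.125.
f(2) ≈ 0.3679, f(2.375) ≈ 0.3050, f(2.75) ≈ 0.2528, f(3.125) ≈ 0.2096.
Sum = Δt · [f(2) + f(2.375) + f(2.75) + f(3.125)].
Sum ≈ 0.4257.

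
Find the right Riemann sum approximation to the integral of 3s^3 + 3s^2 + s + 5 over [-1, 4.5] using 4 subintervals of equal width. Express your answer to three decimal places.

Δs = (4.5 − (-1))/4 = 1.375.
Right endpoints: 0.375, 1.75, 3.125, 4.5.
f(0.375) = 3049/512, f(1.75) = 32.015625, f(3.125) = 66035/512, f(4.5) = 343.625.
Sum = Δs · [f(0.375) + f(1.75) + f(3.125) + f(4.5)].
Sum ≈ 702.034.

702.034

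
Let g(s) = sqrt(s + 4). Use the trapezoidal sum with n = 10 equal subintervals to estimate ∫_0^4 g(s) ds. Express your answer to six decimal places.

9.750635

Δs = (4 − 0)/10 = 0.4.
g(0) ≈ 2.000000, g(0.4) ≈ 2.097618, g(0.8) ≈ 2.190890, g(1.2) ≈ 2.280351, g(1.6) ≈ 2.366432, g(2) ≈ 2.449490, g(2.4) ≈ 2.529822, g(2.8) ≈ 2.607681, g(3.2) ≈ 2.683282, g(3.6) ≈ 2.756810, g(4) ≈ 2.828427.
T_10 = (Δs/2)·[g(s_0) + 2g(s_1) + ... + 2g(s_{9}) + g(s_10)].
Sum ≈ 9.750635.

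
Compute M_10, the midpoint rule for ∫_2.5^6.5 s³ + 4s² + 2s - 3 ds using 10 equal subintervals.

Δs = (6.5 − 2.5)/10 = 0.4.
Midpoints: 2.7, 3.1, 3.5, 3.9, 4.3, 4.7, 5.1, 5.5, 5.9, 6.3.
f(2.7) = 51.243, f(3.1) = 71.431, f(3.5) = 95.875, f(3.9) = 124.959, f(4.3) = 159.067, f(4.7) = 198.583, f(5.1) = 243.891, f(5.5) = 295.375, f(5.9) = 353.419, f(6.3) = 418.407.
Sum = Δs · [f(2.7) + f(3.1) + f(3.5) + ...].
Sum = 804.9.

804.9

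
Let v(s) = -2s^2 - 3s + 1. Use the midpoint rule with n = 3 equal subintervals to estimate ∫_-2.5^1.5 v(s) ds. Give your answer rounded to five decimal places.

Δs = (1.5 − (-2.5))/3 = 4/3.
Midpoints: -11/6, -0.5, 5/6.
v(-11/6) = -2/9, v(-0.5) = 2, v(5/6) = -26/9.
Sum = Δs · [v(-11/6) + v(-0.5) + v(5/6)].
Sum ≈ -1.48148.

-1.48148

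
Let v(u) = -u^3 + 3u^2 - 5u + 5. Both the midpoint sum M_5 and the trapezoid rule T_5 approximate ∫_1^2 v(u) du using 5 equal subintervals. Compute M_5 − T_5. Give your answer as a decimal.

0.015

M_5 = 0.755.
T_5 = 0.74.
M_5 − T_5 = 0.015.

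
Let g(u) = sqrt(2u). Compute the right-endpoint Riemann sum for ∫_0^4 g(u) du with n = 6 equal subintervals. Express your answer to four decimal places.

8.3383

Δu = (4 − 0)/6 = 2/3.
Right endpoints: 2/3, 4/3, 2, 8/3, 10/3, 4.
g(2/3) ≈ 1.1547, g(4/3) ≈ 1.6330, g(2) ≈ 2.0000, g(8/3) ≈ 2.3094, g(10/3) ≈ 2.5820, g(4) ≈ 2.8284.
Sum = Δu · [g(2/3) + g(4/3) + g(2) + ...].
Sum ≈ 8.3383.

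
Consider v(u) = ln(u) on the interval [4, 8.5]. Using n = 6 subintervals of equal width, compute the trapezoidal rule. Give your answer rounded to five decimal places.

Δu = (8.5 − 4)/6 = 0.75.
v(4) ≈ 1.38629, v(4.75) ≈ 1.55814, v(5.5) ≈ 1.70475, v(6.25) ≈ 1.83258, v(7) ≈ 1.94591, v(7.75) ≈ 2.04769, v(8.5) ≈ 2.14007.
T_6 = (Δu/2)·[v(u_0) + 2v(u_1) + ... + 2v(u_{5}) + v(u_6)].
Sum ≈ 8.13919.

8.13919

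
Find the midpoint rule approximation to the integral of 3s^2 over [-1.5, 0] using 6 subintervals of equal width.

3.3515625

Δs = (0 − (-1.5))/6 = 0.25.
Midpoints: -1.375, -1.125, -0.875, -0.625, -0.375, -0.125.
f(-1.375) = 5.671875, f(-1.125) = 3.796875, f(-0.875) = 2.296875, f(-0.625) = 1.171875, f(-0.375) = 0.421875, f(-0.125) = 0.046875.
Sum = Δs · [f(-1.375) + f(-1.125) + f(-0.875) + ...].
Sum = 3.3515625.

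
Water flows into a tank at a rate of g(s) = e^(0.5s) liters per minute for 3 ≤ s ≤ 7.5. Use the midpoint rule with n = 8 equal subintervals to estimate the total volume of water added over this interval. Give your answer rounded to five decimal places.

75.82862

Δs = (7.5 − 3)/8 = 0.5625.
Midpoints: 3.28125, 3.84375, 4.40625, 4.96875, 5.53125, 6.09375, 6.65625, 7.21875.
g(3.28125) ≈ 5.15839, g(3.84375) ≈ 6.83376, g(4.40625) ≈ 9.05326, g(4.96875) ≈ 11.99362, g(5.53125) ≈ 15.88897, g(6.09375) ≈ 21.04946, g(6.65625) ≈ 27.88601, g(7.21875) ≈ 36.94296.
Sum = Δs · [g(3.28125) + g(3.84375) + g(4.40625) + ...].
Sum ≈ 75.82862.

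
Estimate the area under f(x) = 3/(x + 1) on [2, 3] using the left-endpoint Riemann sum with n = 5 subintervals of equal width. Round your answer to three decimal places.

Δx = (3 − 2)/5 = 0.2.
Left endpoints: 2, 2.2, 2.4, 2.6, 2.8.
f(2) = 1, f(2.2) = 0.9375, f(2.4) = 15/17, f(2.6) = 5/6, f(2.8) = 15/19.
Sum = Δx · [f(2) + f(2.2) + f(2.4) + f(2.6) + f(2.8)].
Sum ≈ 0.889.

0.889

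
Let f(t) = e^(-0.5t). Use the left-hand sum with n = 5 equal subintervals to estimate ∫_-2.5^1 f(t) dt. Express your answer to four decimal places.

6.8357

Δt = (1 − (-2.5))/5 = 0.7.
Left endpoints: -2.5, -1.8, -1.1, -0.4, 0.3.
f(-2.5) ≈ 3.4903, f(-1.8) ≈ 2.4596, f(-1.1) ≈ 1.7333, f(-0.4) ≈ 1.2214, f(0.3) ≈ 0.8607.
Sum = Δt · [f(-2.5) + f(-1.8) + f(-1.1) + f(-0.4) + f(0.3)].
Sum ≈ 6.8357.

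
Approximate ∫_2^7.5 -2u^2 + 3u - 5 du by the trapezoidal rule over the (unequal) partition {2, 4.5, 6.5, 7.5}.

Subinterval widths: 2.5, 2, 1.
f(2) = -7, f(4.5) = -32, f(6.5) = -70, f(7.5) = -95.
On each subinterval the trapezoid contributes (Δu_i/2)·[f(u_{i-1}) + f(u_i)].
Sum = -233.25.

-233.25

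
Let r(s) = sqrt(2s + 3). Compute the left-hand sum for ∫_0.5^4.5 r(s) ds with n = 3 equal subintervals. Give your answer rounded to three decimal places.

10.183

Δs = (4.5 − 0.5)/3 = 4/3.
Left endpoints: 0.5, 11/6, 19/6.
r(0.5) ≈ 2.000, r(11/6) ≈ 2.582, r(19/6) ≈ 3.055.
Sum = Δs · [r(0.5) + r(11/6) + r(19/6)].
Sum ≈ 10.183.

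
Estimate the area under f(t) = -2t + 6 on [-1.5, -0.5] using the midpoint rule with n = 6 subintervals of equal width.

8

Δt = (-0.5 − (-1.5))/6 = 1/6.
Midpoints: -17/12, -1.25, -13/12, -11/12, -0.75, -7/12.
f(-17/12) = 53/6, f(-1.25) = 8.5, f(-13/12) = 49/6, f(-11/12) = 47/6, f(-0.75) = 7.5, f(-7/12) = 43/6.
Sum = Δt · [f(-17/12) + f(-1.25) + f(-13/12) + ...].
Sum = 8.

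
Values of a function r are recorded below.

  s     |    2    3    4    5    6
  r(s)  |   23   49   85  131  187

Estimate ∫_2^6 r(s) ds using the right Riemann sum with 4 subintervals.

452

Δs = 1.
Sum = 1·[49 + 85 + 131 + 187] = 452.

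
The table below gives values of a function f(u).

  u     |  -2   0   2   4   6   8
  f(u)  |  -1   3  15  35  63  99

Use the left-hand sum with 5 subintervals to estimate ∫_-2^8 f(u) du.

230

Δu = 2.
Sum = 2·[(-1) + 3 + 15 + 35 + 63] = 230.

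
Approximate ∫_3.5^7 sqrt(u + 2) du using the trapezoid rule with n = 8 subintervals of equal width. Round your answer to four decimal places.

Δu = (7 − 3.5)/8 = 0.4375.
f(3.5) ≈ 2.3452, f(3.9375) ≈ 2.4367, f(4.375) ≈ 2.5249, f(4.8125) ≈ 2.6101, f(5.25) ≈ 2.6926, f(5.6875) ≈ 2.7726, f(6.125) ≈ 2.8504, f(6.5625) ≈ 2.9262, f(7) ≈ 3.0000.
T_8 = (Δu/2)·[f(u_0) + 2f(u_1) + ... + 2f(u_{7}) + f(u_8)].
Sum ≈ 9.4002.

9.4002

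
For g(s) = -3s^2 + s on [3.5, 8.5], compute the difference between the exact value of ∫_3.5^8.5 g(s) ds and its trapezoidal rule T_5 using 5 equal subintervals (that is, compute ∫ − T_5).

2.5

Exact integral: ∫_3.5^8.5 g(s) ds = -541.25.
T_5 = -543.75.
Error = -541.25 − (-543.75) = 2.5.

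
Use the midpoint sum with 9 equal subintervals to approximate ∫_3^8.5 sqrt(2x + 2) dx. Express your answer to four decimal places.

Δx = (8.5 − 3)/9 = 11/18.
Midpoints: 119/36, 47/12, 163/36, 185/36, 5.75, 229/36, 251/36, 91/12, 295/36.
f(119/36) ≈ 2.9345, f(47/12) ≈ 3.1358, f(163/36) ≈ 3.3250, f(185/36) ≈ 3.5040, f(5.75) ≈ 3.6742, f(229/36) ≈ 3.8370, f(251/36) ≈ 3.9930, f(91/12) ≈ 4.1433, f(295/36) ≈ 4.2882.
Sum = Δx · [f(119/36) + f(47/12) + f(163/36) + ...].
Sum ≈ 20.0658.

20.0658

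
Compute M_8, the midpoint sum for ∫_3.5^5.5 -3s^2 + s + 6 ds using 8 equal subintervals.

-102.46875

Δs = (5.5 − 3.5)/8 = 0.25.
Midpoints: 3.625, 3.875, 4.125, 4.375, 4.625, 4.875, 5.125, 5.375.
f(3.625) = -29.796875, f(3.875) = -35.171875, f(4.125) = -40.921875, f(4.375) = -47.046875, f(4.625) = -53.546875, f(4.875) = -60.421875, f(5.125) = -67.671875, f(5.375) = -75.296875.
Sum = Δs · [f(3.625) + f(3.875) + f(4.125) + ...].
Sum = -102.46875.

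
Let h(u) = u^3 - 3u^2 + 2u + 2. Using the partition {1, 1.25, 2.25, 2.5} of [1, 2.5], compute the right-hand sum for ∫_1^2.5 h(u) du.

Subinterval widths: 0.25, 1, 0.25.
Right endpoints: 1.25, 2.25, 2.5.
h(1.25) = 1.765625, h(2.25) = 2.703125, h(2.5) = 3.875.
Sum = Σ Δu_i · h(u_i).
Sum = 4.11328125.

4.11328125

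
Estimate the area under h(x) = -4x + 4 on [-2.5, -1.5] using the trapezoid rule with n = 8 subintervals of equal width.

12

Δx = (-1.5 − (-2.5))/8 = 0.125.
h(-2.5) = 14, h(-2.375) = 13.5, h(-2.25) = 13, h(-2.125) = 12.5, h(-2) = 12, h(-1.875) = 11.5, h(-1.75) = 11, h(-1.625) = 10.5, h(-1.5) = 10.
T_8 = (Δx/2)·[h(x_0) + 2h(x_1) + ... + 2h(x_{7}) + h(x_8)].
Sum = 12.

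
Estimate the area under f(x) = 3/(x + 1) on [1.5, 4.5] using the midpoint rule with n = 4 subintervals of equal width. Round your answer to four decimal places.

2.3566

Δx = (4.5 − 1.5)/4 = 0.75.
Midpoints: 1.875, 2.625, 3.375, 4.125.
f(1.875) = 24/23, f(2.625) = 24/29, f(3.375) = 24/35, f(4.125) = 24/41.
Sum = Δx · [f(1.875) + f(2.625) + f(3.375) + f(4.125)].
Sum ≈ 2.3566.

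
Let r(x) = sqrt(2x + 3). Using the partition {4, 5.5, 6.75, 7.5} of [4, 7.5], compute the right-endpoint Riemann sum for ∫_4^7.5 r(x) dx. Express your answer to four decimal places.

Subinterval widths: 1.5, 1.25, 0.75.
Right endpoints: 5.5, 6.75, 7.5.
r(5.5) ≈ 3.7417, r(6.75) ≈ 4.0620, r(7.5) ≈ 4.2426.
Sum = Σ Δx_i · r(x_i).
Sum ≈ 13.8720.

13.8720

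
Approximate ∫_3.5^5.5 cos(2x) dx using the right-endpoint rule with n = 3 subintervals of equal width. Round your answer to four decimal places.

Δx = (5.5 − 3.5)/3 = 2/3.
Right endpoints: 25/6, 29/6, 5.5.
f(25/6) ≈ -0.4612, f(29/6) ≈ -0.9709, f(5.5) ≈ 0.0044.
Sum = Δx · [f(25/6) + f(29/6) + f(5.5)].
Sum ≈ -0.9518.

-0.9518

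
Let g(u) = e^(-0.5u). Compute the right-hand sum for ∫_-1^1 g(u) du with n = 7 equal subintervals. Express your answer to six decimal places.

Δu = (1 − (-1))/7 = 2/7.
Right endpoints: -5/7, -3/7, -1/7, 1/7, 3/7, 5/7, 1.
g(-5/7) ≈ 1.429240, g(-3/7) ≈ 1.238977, g(-1/7) ≈ 1.074041, g(1/7) ≈ 0.931063, g(3/7) ≈ 0.807118, g(5/7) ≈ 0.699673, g(1) ≈ 0.606531.
Sum = Δu · [g(-5/7) + g(-3/7) + g(-1/7) + ...].
Sum ≈ 1.939041.

1.939041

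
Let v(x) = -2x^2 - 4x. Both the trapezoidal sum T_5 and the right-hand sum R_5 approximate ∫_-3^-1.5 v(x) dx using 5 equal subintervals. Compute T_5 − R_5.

T_5 = -2.295.
R_5 = -1.17.
T_5 − R_5 = -1.125.

-1.125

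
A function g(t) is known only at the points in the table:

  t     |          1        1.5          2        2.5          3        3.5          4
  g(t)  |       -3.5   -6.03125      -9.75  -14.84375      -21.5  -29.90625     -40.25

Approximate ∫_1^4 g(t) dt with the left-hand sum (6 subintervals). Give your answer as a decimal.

Δt = 0.5.
Sum = 0.5·[(-3.5) + (-6.03125) + (-9.75) + (-14.84375) + (-21.5) + (-29.90625)] = -42.765625.

-42.765625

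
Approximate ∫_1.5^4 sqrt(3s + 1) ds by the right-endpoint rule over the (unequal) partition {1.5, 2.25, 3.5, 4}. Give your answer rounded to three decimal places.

8.130

Subinterval widths: 0.75, 1.25, 0.5.
Right endpoints: 2.25, 3.5, 4.
f(2.25) ≈ 2.784, f(3.5) ≈ 3.391, f(4) ≈ 3.606.
Sum = Σ Δs_i · f(s_i).
Sum ≈ 8.130.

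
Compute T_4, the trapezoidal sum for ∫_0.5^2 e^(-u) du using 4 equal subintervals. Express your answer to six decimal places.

0.476704

Δu = (2 − 0.5)/4 = 0.375.
f(0.5) ≈ 0.606531, f(0.875) ≈ 0.416862, f(1.25) ≈ 0.286505, f(1.625) ≈ 0.196912, f(2) ≈ 0.135335.
T_4 = (Δu/2)·[f(u_0) + 2f(u_1) + 2f(u_2) + 2f(u_3) + f(u_4)].
Sum ≈ 0.476704.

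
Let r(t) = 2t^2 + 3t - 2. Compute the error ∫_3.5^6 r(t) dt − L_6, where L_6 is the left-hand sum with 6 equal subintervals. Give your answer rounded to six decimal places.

Exact integral: ∫_3.5^6 r(t) dt ≈ 146.04166667.
L_6 ≈ 134.72800926.
Error ≈ 146.04166667 − 134.72800926 ≈ 11.313657.

11.313657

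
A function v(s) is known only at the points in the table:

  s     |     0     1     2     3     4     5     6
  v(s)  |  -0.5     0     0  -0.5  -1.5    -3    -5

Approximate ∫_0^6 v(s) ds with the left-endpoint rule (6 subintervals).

-5.5

Δs = 1.
Sum = 1·[(-0.5) + 0 + 0 + (-0.5) + (-1.5) + (-3)] = -5.5.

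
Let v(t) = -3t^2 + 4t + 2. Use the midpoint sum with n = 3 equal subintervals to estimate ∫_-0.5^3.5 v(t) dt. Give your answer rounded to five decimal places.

Δt = (3.5 − (-0.5))/3 = 4/3.
Midpoints: 1/6, 1.5, 17/6.
v(1/6) = 31/12, v(1.5) = 1.25, v(17/6) = -10.75.
Sum = Δt · [v(1/6) + v(1.5) + v(17/6)].
Sum ≈ -9.22222.

-9.22222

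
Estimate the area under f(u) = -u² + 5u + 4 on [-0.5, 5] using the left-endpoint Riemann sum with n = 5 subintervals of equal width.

Δu = (5 − (-0.5))/5 = 1.1.
Left endpoints: -0.5, 0.6, 1.7, 2.8, 3.9.
f(-0.5) = 1.25, f(0.6) = 6.64, f(1.7) = 9.61, f(2.8) = 10.16, f(3.9) = 8.29.
Sum = Δu · [f(-0.5) + f(0.6) + f(1.7) + f(2.8) + f(3.9)].
Sum = 39.545.

39.545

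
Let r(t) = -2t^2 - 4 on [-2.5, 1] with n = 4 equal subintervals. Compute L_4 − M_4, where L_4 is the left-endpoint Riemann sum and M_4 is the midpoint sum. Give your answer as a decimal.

-5.93359375

L_4 = -30.5703125.
M_4 = -24.63671875.
L_4 − M_4 = -5.93359375.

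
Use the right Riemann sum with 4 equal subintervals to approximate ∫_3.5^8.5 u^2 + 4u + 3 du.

Δu = (8.5 − 3.5)/4 = 1.25.
Right endpoints: 4.75, 6, 7.25, 8.5.
f(4.75) = 44.5625, f(6) = 63, f(7.25) = 84.5625, f(8.5) = 109.25.
Sum = Δu · [f(4.75) + f(6) + f(7.25) + f(8.5)].
Sum = 376.71875.

376.71875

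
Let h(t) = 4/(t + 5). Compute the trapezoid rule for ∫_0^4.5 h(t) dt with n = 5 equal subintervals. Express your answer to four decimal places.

Δt = (4.5 − 0)/5 = 0.9.
h(0) = 0.8, h(0.9) = 40/59, h(1.8) = 10/17, h(2.7) = 40/77, h(3.6) = 20/43, h(4.5) = 8/19.
T_5 = (Δt/2)·[h(t_0) + 2h(t_1) + ... + 2h(t_{4}) + h(t_5)].
Sum ≈ 2.5752.

2.5752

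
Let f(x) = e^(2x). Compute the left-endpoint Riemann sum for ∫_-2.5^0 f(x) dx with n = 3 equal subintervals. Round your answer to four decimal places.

Δx = (0 − (-2.5))/3 = 5/6.
Left endpoints: -2.5, -5/3, -5/6.
f(-2.5) ≈ 0.0067, f(-5/3) ≈ 0.0357, f(-5/6) ≈ 0.1889.
Sum = Δx · [f(-2.5) + f(-5/3) + f(-5/6)].
Sum ≈ 0.1927.

0.1927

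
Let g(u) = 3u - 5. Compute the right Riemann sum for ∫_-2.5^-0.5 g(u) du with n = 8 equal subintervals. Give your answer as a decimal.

Δu = (-0.5 − (-2.5))/8 = 0.25.
Right endpoints: -2.25, -2, -1.75, -1.5, -1.25, -1, -0.75, -0.5.
g(-2.25) = -11.75, g(-2) = -11, g(-1.75) = -10.25, g(-1.5) = -9.5, g(-1.25) = -8.75, g(-1) = -8, g(-0.75) = -7.25, g(-0.5) = -6.5.
Sum = Δu · [g(-2.25) + g(-2) + g(-1.75) + ...].
Sum = -18.25.

-18.25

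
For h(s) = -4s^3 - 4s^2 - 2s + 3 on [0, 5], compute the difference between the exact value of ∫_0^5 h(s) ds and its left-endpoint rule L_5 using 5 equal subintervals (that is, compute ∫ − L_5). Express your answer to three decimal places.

-276.667

Exact integral: ∫_0^5 h(s) ds ≈ -801.66667.
L_5 = -525.
Error ≈ -801.66667 − (-525) ≈ -276.667.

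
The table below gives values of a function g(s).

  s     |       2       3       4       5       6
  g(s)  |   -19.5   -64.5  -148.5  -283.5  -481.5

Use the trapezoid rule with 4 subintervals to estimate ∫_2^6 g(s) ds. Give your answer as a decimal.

-747

Δs = 1.
T_4 = (1/2)·[(-19.5) + 2·(-64.5) + 2·(-148.5) + 2·(-283.5) + (-481.5)] = -747.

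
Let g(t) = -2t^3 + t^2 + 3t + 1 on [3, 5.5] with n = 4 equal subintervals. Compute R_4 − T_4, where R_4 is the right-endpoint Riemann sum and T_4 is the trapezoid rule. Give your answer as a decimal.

R_4 ≈ -418.3105469.
T_4 ≈ -340.1855469.
R_4 − T_4 = -78.125.

-78.125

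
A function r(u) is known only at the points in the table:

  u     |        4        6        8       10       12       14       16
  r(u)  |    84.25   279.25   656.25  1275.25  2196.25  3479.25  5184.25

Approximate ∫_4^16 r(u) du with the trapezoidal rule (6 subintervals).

Δu = 2.
T_6 = (2/2)·[84.25 + 2·279.25 + 2·656.25 + 2·1275.25 + 2·2196.25 + 2·3479.25 + 5184.25] = 21041.

21041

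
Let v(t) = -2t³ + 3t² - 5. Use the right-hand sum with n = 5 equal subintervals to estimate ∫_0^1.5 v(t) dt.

-6.69

Δt = (1.5 − 0)/5 = 0.3.
Right endpoints: 0.3, 0.6, 0.9, 1.2, 1.5.
v(0.3) = -4.784, v(0.6) = -4.352, v(0.9) = -4.028, v(1.2) = -4.136, v(1.5) = -5.
Sum = Δt · [v(0.3) + v(0.6) + v(0.9) + v(1.2) + v(1.5)].
Sum = -6.69.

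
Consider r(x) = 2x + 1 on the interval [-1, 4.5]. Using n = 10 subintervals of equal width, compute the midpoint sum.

Δx = (4.5 − (-1))/10 = 0.55.
Midpoints: -0.725, -0.175, 0.375, 0.925, 1.475, 2.025, 2.575, 3.125, 3.675, 4.225.
r(-0.725) = -0.45, r(-0.175) = 0.65, r(0.375) = 1.75, r(0.925) = 2.85, r(1.475) = 3.95, r(2.025) = 5.05, r(2.575) = 6.15, r(3.125) = 7.25, r(3.675) = 8.35, r(4.225) = 9.45.
Sum = Δx · [r(-0.725) + r(-0.175) + r(0.375) + ...].
Sum = 24.75.

24.75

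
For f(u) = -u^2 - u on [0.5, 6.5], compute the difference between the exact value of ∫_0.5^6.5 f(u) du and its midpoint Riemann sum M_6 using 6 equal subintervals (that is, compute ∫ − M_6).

-0.5

Exact integral: ∫_0.5^6.5 f(u) du = -112.5.
M_6 = -112.
Error = -112.5 − (-112) = -0.5.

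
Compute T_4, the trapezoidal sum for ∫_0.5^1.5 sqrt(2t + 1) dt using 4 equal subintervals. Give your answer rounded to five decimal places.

1.72278

Δt = (1.5 − 0.5)/4 = 0.25.
f(0.5) ≈ 1.41421, f(0.75) ≈ 1.58114, f(1) ≈ 1.73205, f(1.25) ≈ 1.87083, f(1.5) ≈ 2.00000.
T_4 = (Δt/2)·[f(t_0) + 2f(t_1) + 2f(t_2) + 2f(t_3) + f(t_4)].
Sum ≈ 1.72278.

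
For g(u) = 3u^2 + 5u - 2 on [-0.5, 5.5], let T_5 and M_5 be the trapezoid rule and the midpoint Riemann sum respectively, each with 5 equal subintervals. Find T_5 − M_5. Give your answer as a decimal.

T_5 = 233.82.
M_5 = 227.34.
T_5 − M_5 = 6.48.

6.48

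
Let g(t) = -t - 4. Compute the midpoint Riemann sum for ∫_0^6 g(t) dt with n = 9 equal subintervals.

-42

Δt = (6 − 0)/9 = 2/3.
Midpoints: 1/3, 1, 5/3, 7/3, 3, 11/3, 13/3, 5, 17/3.
g(1/3) = -13/3, g(1) = -5, g(5/3) = -17/3, g(7/3) = -19/3, g(3) = -7, g(11/3) = -23/3, g(13/3) = -25/3, g(5) = -9, g(17/3) = -29/3.
Sum = Δt · [g(1/3) + g(1) + g(5/3) + ...].
Sum = -42.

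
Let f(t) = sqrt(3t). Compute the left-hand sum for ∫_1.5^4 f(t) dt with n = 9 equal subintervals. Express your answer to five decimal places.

6.92803

Δt = (4 − 1.5)/9 = 5/18.
Left endpoints: 1.5, 16/9, 37/18, 7/3, 47/18, 26/9, 19/6, 31/9, 67/18.
f(1.5) ≈ 2.12132, f(16/9) ≈ 2.30940, f(37/18) ≈ 2.48328, f(7/3) ≈ 2.64575, f(47/18) ≈ 2.79881, f(26/9) ≈ 2.94392, f(19/6) ≈ 3.08221, f(31/9) ≈ 3.21455, f(67/18) ≈ 3.34166.
Sum = Δt · [f(1.5) + f(16/9) + f(37/18) + ...].
Sum ≈ 6.92803.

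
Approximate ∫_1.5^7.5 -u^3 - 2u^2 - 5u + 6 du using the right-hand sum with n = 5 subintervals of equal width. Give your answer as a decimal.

-1523.97

Δu = (7.5 − 1.5)/5 = 1.2.
Right endpoints: 2.7, 3.9, 5.1, 6.3, 7.5.
f(2.7) = -41.763, f(3.9) = -103.239, f(5.1) = -204.171, f(6.3) = -354.927, f(7.5) = -565.875.
Sum = Δu · [f(2.7) + f(3.9) + f(5.1) + f(6.3) + f(7.5)].
Sum = -1523.97.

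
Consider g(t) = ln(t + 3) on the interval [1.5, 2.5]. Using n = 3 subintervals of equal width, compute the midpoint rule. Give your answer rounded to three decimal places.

Δt = (2.5 − 1.5)/3 = 1/3.
Midpoints: 5/3, 2, 7/3.
g(5/3) ≈ 1.540, g(2) ≈ 1.609, g(7/3) ≈ 1.674.
Sum = Δt · [g(5/3) + g(2) + g(7/3)].
Sum ≈ 1.608.

1.608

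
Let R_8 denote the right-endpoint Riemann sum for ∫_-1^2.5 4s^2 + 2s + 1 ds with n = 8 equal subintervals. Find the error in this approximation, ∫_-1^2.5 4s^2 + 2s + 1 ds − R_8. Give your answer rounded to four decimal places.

-6.5716

Exact integral: ∫_-1^2.5 f(s) ds ≈ 30.916667.
R_8 = 37.48828125.
Error ≈ 30.916667 − 37.48828125 ≈ -6.5716.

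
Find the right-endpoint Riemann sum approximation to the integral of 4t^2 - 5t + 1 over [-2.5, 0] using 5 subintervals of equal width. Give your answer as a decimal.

30

Δt = (0 − (-2.5))/5 = 0.5.
Right endpoints: -2, -1.5, -1, -0.5, 0.
f(-2) = 27, f(-1.5) = 17.5, f(-1) = 10, f(-0.5) = 4.5, f(0) = 1.
Sum = Δt · [f(-2) + f(-1.5) + f(-1) + f(-0.5) + f(0)].
Sum = 30.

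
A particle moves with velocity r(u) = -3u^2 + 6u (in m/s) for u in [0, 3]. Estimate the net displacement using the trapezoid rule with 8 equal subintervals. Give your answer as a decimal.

-0.2109375

Δu = (3 − 0)/8 = 0.375.
r(0) = 0, r(0.375) = 1.828125, r(0.75) = 2.8125, r(1.125) = 2.953125, r(1.5) = 2.25, r(1.875) = 0.703125, r(2.25) = -1.6875, r(2.625) = -4.921875, r(3) = -9.
T_8 = (Δu/2)·[r(u_0) + 2r(u_1) + ... + 2r(u_{7}) + r(u_8)].
Sum = -0.2109375.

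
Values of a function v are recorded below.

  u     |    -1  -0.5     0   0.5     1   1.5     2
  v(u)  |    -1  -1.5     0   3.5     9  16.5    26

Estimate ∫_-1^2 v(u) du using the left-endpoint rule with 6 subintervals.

Δu = 0.5.
Sum = 0.5·[(-1) + (-1.5) + 0 + 3.5 + 9 + 16.5] = 13.25.

13.25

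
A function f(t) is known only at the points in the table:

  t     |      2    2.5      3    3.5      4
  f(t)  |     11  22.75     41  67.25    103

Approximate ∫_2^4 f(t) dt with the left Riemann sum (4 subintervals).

71

Δt = 0.5.
Sum = 0.5·[11 + 22.75 + 41 + 67.25] = 71.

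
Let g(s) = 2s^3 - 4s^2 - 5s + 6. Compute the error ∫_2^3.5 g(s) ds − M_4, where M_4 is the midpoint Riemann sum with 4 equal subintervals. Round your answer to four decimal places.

0.2197

Exact integral: ∫_2^3.5 g(s) ds = 8.90625.
M_4 ≈ 8.686523.
Error ≈ 8.90625 − 8.686523 ≈ 0.2197.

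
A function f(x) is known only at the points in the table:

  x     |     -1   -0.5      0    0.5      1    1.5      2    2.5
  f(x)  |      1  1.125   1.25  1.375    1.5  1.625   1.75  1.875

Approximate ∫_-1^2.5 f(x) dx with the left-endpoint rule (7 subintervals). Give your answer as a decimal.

Δx = 0.5.
Sum = 0.5·[1 + 1.125 + 1.25 + 1.375 + 1.5 + 1.625 + 1.75] = 4.8125.

4.8125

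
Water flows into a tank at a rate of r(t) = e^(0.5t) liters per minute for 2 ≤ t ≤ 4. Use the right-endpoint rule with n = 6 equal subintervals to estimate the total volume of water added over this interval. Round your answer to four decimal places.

10.1416

Δt = (4 − 2)/6 = 1/3.
Right endpoints: 7/3, 8/3, 3, 10/3, 11/3, 4.
r(7/3) ≈ 3.2113, r(8/3) ≈ 3.7937, r(3) ≈ 4.4817, r(10/3) ≈ 5.2945, r(11/3) ≈ 6.2547, r(4) ≈ 7.3891.
Sum = Δt · [r(7/3) + r(8/3) + r(3) + ...].
Sum ≈ 10.1416.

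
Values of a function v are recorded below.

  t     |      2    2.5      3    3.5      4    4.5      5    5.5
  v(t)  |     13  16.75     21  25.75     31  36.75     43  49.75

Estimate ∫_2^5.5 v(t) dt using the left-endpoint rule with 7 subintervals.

Δt = 0.5.
Sum = 0.5·[13 + 16.75 + 21 + 25.75 + 31 + 36.75 + 43] = 93.625.

93.625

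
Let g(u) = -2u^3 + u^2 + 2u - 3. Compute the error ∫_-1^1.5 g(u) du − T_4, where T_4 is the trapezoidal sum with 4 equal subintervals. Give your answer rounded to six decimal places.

Exact integral: ∫_-1^1.5 g(u) du ≈ -6.82291667.
T_4 ≈ -6.90429688.
Error ≈ -6.82291667 − (-6.90429688) ≈ 0.081380.

0.081380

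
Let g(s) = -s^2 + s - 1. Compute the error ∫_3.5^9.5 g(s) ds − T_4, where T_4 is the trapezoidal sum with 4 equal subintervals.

2.25

Exact integral: ∫_3.5^9.5 g(s) ds = -238.5.
T_4 = -240.75.
Error = -238.5 − (-240.75) = 2.25.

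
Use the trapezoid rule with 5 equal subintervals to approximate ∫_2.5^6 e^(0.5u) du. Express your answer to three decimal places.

Δu = (6 − 2.5)/5 = 0.7.
f(2.5) ≈ 3.490, f(3.2) ≈ 4.953, f(3.9) ≈ 7.029, f(4.6) ≈ 9.974, f(5.3) ≈ 14.154, f(6) ≈ 20.086.
T_5 = (Δu/2)·[f(u_0) + 2f(u_1) + ... + 2f(u_{4}) + f(u_5)].
Sum ≈ 33.529.

33.529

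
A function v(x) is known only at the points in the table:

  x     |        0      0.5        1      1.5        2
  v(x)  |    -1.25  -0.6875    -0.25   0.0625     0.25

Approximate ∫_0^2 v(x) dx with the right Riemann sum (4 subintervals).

-0.3125

Δx = 0.5.
Sum = 0.5·[(-0.6875) + (-0.25) + 0.0625 + 0.25] = -0.3125.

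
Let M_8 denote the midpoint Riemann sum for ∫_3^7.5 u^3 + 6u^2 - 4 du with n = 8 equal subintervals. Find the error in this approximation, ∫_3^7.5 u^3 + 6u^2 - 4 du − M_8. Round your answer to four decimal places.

2.5807

Exact integral: ∫_3^7.5 f(u) du = 1542.515625.
M_8 ≈ 1539.934937.
Error ≈ 1542.515625 − 1539.934937 ≈ 2.5807.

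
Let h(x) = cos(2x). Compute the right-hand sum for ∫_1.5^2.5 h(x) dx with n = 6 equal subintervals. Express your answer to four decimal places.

Δx = (2.5 − 1.5)/6 = 1/6.
Right endpoints: 5/3, 11/6, 2, 13/6, 7/3, 2.5.
h(5/3) ≈ -0.9817, h(11/6) ≈ -0.8653, h(2) ≈ -0.6536, h(13/6) ≈ -0.3700, h(7/3) ≈ -0.0457, h(2.5) ≈ 0.2837.
Sum = Δx · [h(5/3) + h(11/6) + h(2) + ...].
Sum ≈ -0.4388.

-0.4388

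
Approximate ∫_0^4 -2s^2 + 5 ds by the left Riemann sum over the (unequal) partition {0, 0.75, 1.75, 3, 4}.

-6.78125

Subinterval widths: 0.75, 1, 1.25, 1.
Left endpoints: 0, 0.75, 1.75, 3.
f(0) = 5, f(0.75) = 3.875, f(1.75) = -1.125, f(3) = -13.
Sum = Σ Δs_i · f(s_i).
Sum = -6.78125.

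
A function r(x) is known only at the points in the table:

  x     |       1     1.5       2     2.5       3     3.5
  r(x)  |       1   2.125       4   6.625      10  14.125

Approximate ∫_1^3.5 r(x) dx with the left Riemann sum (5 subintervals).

11.875

Δx = 0.5.
Sum = 0.5·[1 + 2.125 + 4 + 6.625 + 10] = 11.875.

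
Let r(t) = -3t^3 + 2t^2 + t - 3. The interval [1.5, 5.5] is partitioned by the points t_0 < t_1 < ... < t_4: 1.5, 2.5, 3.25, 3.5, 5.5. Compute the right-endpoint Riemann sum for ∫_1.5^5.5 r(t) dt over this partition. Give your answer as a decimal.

Subinterval widths: 1, 0.75, 0.25, 2.
Right endpoints: 2.5, 3.25, 3.5, 5.5.
r(2.5) = -34.875, r(3.25) = -81.609375, r(3.5) = -103.625, r(5.5) = -436.125.
Sum = Σ Δt_i · r(t_i).
Sum = -994.23828125.

-994.23828125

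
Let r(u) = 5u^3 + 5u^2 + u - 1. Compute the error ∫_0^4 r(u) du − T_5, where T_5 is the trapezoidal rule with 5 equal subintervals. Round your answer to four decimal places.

Exact integral: ∫_0^4 r(u) du ≈ 430.666667.
T_5 = 445.6.
Error ≈ 430.666667 − 445.6 ≈ -14.9333.

-14.9333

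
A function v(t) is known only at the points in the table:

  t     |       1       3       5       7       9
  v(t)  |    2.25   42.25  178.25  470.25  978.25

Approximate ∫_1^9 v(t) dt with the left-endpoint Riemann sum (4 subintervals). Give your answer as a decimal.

Δt = 2.
Sum = 2·[2.25 + 42.25 + 178.25 + 470.25] = 1386.

1386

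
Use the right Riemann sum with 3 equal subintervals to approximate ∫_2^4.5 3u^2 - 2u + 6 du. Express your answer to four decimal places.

Δu = (4.5 − 2)/3 = 5/6.
Right endpoints: 17/6, 11/3, 4.5.
f(17/6) = 293/12, f(11/3) = 39, f(4.5) = 57.75.
Sum = Δu · [f(17/6) + f(11/3) + f(4.5)].
Sum ≈ 100.9722.

100.9722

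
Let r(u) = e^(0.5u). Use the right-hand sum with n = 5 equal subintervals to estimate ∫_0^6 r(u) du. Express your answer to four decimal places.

50.7607

Δu = (6 − 0)/5 = 1.2.
Right endpoints: 1.2, 2.4, 3.6, 4.8, 6.
r(1.2) ≈ 1.8221, r(2.4) ≈ 3.3201, r(3.6) ≈ 6.0496, r(4.8) ≈ 11.0232, r(6) ≈ 20.0855.
Sum = Δu · [r(1.2) + r(2.4) + r(3.6) + r(4.8) + r(6)].
Sum ≈ 50.7607.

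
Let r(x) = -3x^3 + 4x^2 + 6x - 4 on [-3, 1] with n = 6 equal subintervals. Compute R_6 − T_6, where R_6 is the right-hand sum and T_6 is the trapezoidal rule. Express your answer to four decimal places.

-30.6667

R_6 ≈ 30.518519.
T_6 ≈ 61.185185.
R_6 − T_6 ≈ -30.6667.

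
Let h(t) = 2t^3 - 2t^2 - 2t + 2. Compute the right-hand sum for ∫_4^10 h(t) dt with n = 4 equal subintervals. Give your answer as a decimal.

Δt = (10 − 4)/4 = 1.5.
Right endpoints: 5.5, 7, 8.5, 10.
h(5.5) = 263.25, h(7) = 576, h(8.5) = 1068.75, h(10) = 1782.
Sum = Δt · [h(5.5) + h(7) + h(8.5) + h(10)].
Sum = 5535.

5535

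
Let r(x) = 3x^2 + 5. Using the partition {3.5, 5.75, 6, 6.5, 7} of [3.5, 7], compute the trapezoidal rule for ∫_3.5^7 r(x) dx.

Subinterval widths: 2.25, 0.25, 0.5, 0.5.
r(3.5) = 41.75, r(5.75) = 104.1875, r(6) = 113, r(6.5) = 131.75, r(7) = 152.
On each subinterval the trapezoid contributes (Δx_i/2)·[r(x_{i-1}) + r(x_i)].
Sum = 323.453125.

323.453125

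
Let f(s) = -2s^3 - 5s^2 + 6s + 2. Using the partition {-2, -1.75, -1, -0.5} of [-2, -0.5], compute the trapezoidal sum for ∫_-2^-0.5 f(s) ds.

-13.171875

Subinterval widths: 0.25, 0.75, 0.5.
f(-2) = -14, f(-1.75) = -13.09375, f(-1) = -7, f(-0.5) = -2.
On each subinterval the trapezoid contributes (Δs_i/2)·[f(s_{i-1}) + f(s_i)].
Sum = -13.171875.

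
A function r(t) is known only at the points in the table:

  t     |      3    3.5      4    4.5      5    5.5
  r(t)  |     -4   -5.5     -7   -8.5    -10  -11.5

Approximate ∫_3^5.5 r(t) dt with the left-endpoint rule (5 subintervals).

-17.5

Δt = 0.5.
Sum = 0.5·[(-4) + (-5.5) + (-7) + (-8.5) + (-10)] = -17.5.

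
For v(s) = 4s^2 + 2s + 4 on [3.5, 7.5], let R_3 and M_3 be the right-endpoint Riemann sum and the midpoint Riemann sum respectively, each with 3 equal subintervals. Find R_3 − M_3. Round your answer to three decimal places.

129.778

R_3 ≈ 692.74074.
M_3 ≈ 562.96296.
R_3 − M_3 ≈ 129.778.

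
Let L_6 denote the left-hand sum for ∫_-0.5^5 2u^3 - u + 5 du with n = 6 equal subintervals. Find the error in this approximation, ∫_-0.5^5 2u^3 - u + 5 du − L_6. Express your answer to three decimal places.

Exact integral: ∫_-0.5^5 f(u) du = 327.59375.
L_6 ≈ 225.81510.
Error ≈ 327.59375 − 225.81510 ≈ 101.779.

101.779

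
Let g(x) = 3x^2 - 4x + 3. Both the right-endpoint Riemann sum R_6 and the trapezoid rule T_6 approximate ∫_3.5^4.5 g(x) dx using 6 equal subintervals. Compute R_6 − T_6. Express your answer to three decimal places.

1.667

R_6 ≈ 36.93056.
T_6 ≈ 35.26389.
R_6 − T_6 ≈ 1.667.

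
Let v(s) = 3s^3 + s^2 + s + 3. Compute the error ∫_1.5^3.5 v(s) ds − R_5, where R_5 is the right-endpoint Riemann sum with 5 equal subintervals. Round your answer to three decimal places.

-27.353

Exact integral: ∫_1.5^3.5 v(s) ds ≈ 132.91667.
R_5 = 160.27.
Error ≈ 132.91667 − 160.27 ≈ -27.353.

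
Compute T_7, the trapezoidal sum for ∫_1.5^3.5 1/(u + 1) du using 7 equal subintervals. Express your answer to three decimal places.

0.589

Δu = (3.5 − 1.5)/7 = 2/7.
f(1.5) = 0.4, f(25/14) = 14/39, f(29/14) = 14/43, f(33/14) = 14/47, f(37/14) = 14/51, f(41/14) = 14/55, f(45/14) = 14/59, f(3.5) = 2/9.
T_7 = (Δu/2)·[f(u_0) + 2f(u_1) + ... + 2f(u_{6}) + f(u_7)].
Sum ≈ 0.589.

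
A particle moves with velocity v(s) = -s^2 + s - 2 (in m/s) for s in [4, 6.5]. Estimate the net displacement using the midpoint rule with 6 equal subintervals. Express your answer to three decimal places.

-62.047

Δs = (6.5 − 4)/6 = 5/12.
Midpoints: 101/24, 4.625, 121/24, 131/24, 5.875, 151/24.
v(101/24) = -8929/576, v(4.625) = -18.765625, v(121/24) = -12889/576, v(131/24) = -15169/576, v(5.875) = -30.640625, v(151/24) = -20329/576.
Sum = Δs · [v(101/24) + v(4.625) + v(121/24) + ...].
Sum ≈ -62.047.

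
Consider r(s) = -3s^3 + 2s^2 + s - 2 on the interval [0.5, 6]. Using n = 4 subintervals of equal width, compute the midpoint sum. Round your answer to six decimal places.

-797.548340

Δs = (6 − 0.5)/4 = 1.375.
Midpoints: 1.1875, 2.5625, 3.9375, 5.3125.
r(1.1875) = -12353/4096, r(2.5625) = -150667/4096, r(3.9375) = -615197/4096, r(5.3125) = -1597607/4096.
Sum = Δs · [r(1.1875) + r(2.5625) + r(3.9375) + r(5.3125)].
Sum ≈ -797.548340.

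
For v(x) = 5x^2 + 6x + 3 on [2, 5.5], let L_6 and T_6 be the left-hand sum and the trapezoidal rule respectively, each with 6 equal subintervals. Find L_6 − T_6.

L_6 ≈ 309.79456.
T_6 ≈ 354.20081.
L_6 − T_6 = -44.40625.

-44.40625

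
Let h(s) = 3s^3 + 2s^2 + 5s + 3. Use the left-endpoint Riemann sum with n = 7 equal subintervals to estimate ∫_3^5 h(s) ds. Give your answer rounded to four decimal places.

Δs = (5 − 3)/7 = 2/7.
Left endpoints: 3, 23/7, 25/7, 27/7, 29/7, 31/7, 33/7.
h(3) = 117, h(23/7) = 50571/343, h(25/7) = 62779/343, h(27/7) = 76899/343, h(29/7) = 93075/343, h(31/7) = 111451/343, h(33/7) = 132171/343.
Sum = Δs · [h(3) + h(23/7) + h(25/7) + ...].
Sum ≈ 472.3673.

472.3673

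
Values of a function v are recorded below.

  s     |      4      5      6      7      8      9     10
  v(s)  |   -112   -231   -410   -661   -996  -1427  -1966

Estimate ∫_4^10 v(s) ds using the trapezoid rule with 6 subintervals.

-4764

Δs = 1.
T_6 = (1/2)·[(-112) + 2·(-231) + 2·(-410) + 2·(-661) + 2·(-996) + 2·(-1427) + (-1966)] = -4764.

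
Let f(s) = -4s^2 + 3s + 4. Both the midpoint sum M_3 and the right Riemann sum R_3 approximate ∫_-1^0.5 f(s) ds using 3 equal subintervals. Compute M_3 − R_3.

-1.5

M_3 = 3.5.
R_3 = 5.
M_3 − R_3 = -1.5.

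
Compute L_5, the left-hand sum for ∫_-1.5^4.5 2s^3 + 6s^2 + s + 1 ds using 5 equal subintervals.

Δs = (4.5 − (-1.5))/5 = 1.2.
Left endpoints: -1.5, -0.3, 0.9, 2.1, 3.3.
f(-1.5) = 6.25, f(-0.3) = 1.186, f(0.9) = 8.218, f(2.1) = 48.082, f(3.3) = 141.514.
Sum = Δs · [f(-1.5) + f(-0.3) + f(0.9) + f(2.1) + f(3.3)].
Sum = 246.3.

246.3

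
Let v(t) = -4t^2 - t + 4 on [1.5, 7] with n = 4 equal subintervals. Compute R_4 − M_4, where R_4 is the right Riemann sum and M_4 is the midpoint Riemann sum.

-142.7421875

R_4 = -593.484375.
M_4 = -450.7421875.
R_4 − M_4 = -142.7421875.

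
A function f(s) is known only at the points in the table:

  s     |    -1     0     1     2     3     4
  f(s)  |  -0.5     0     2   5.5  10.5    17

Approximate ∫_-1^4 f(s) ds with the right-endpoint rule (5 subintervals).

35

Δs = 1.
Sum = 1·[0 + 2 + 5.5 + 10.5 + 17] = 35.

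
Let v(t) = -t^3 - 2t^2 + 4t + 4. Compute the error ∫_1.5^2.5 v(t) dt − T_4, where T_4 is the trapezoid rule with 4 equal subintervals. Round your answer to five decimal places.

Exact integral: ∫_1.5^2.5 v(t) dt ≈ -4.6666667.
T_4 = -4.75.
Error ≈ -4.6666667 − (-4.75) ≈ 0.08333.

0.08333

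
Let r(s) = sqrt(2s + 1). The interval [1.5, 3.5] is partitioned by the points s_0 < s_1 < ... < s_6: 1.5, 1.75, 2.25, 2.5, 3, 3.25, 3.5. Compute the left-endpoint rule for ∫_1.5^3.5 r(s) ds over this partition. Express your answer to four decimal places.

4.7178

Subinterval widths: 0.25, 0.5, 0.25, 0.5, 0.25, 0.25.
Left endpoints: 1.5, 1.75, 2.25, 2.5, 3, 3.25.
r(1.5) ≈ 2.0000, r(1.75) ≈ 2.1213, r(2.25) ≈ 2.3452, r(2.5) ≈ 2.4495, r(3) ≈ 2.6458, r(3.25) ≈ 2.7386.
Sum = Σ Δs_i · r(s_i).
Sum ≈ 4.7178.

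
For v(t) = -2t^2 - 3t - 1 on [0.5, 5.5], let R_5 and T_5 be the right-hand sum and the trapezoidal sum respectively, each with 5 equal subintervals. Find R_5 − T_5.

-37.5

R_5 = -200.
T_5 = -162.5.
R_5 − T_5 = -37.5.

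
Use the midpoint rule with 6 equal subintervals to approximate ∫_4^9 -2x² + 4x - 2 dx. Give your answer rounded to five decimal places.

-322.75463

Δx = (9 − 4)/6 = 5/6.
Midpoints: 53/12, 5.25, 73/12, 83/12, 7.75, 103/12.
f(53/12) = -1681/72, f(5.25) = -36.125, f(73/12) = -3721/72, f(83/12) = -5041/72, f(7.75) = -91.125, f(103/12) = -8281/72.
Sum = Δx · [f(53/12) + f(5.25) + f(73/12) + ...].
Sum ≈ -322.75463.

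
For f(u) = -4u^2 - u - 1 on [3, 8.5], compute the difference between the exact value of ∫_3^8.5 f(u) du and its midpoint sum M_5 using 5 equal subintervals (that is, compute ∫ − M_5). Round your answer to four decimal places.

Exact integral: ∫_3^8.5 f(u) du ≈ -819.958333.
M_5 = -817.74.
Error ≈ -819.958333 − (-817.74) ≈ -2.2183.

-2.2183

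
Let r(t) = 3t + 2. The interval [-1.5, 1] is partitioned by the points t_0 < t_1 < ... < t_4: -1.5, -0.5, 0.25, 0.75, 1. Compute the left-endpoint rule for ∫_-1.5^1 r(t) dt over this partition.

0.3125

Subinterval widths: 1, 0.75, 0.5, 0.25.
Left endpoints: -1.5, -0.5, 0.25, 0.75.
r(-1.5) = -2.5, r(-0.5) = 0.5, r(0.25) = 2.75, r(0.75) = 4.25.
Sum = Σ Δt_i · r(t_i).
Sum = 0.3125.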